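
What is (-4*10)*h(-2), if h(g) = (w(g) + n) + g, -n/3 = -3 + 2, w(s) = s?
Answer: 40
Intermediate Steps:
n = 3 (n = -3*(-3 + 2) = -3*(-1) = 3)
h(g) = 3 + 2*g (h(g) = (g + 3) + g = (3 + g) + g = 3 + 2*g)
(-4*10)*h(-2) = (-4*10)*(3 + 2*(-2)) = -40*(3 - 4) = -40*(-1) = 40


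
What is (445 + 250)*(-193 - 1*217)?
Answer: -284950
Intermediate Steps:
(445 + 250)*(-193 - 1*217) = 695*(-193 - 217) = 695*(-410) = -284950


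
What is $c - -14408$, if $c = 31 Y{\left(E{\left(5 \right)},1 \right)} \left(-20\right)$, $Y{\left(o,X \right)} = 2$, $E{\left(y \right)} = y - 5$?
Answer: $13168$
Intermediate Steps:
$E{\left(y \right)} = -5 + y$
$c = -1240$ ($c = 31 \cdot 2 \left(-20\right) = 62 \left(-20\right) = -1240$)
$c - -14408 = -1240 - -14408 = -1240 + 14408 = 13168$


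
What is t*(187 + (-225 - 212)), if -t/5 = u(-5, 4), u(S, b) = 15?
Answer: 18750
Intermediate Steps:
t = -75 (t = -5*15 = -75)
t*(187 + (-225 - 212)) = -75*(187 + (-225 - 212)) = -75*(187 - 437) = -75*(-250) = 18750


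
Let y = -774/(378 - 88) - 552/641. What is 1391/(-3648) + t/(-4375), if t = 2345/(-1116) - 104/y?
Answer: -967907604893/2497449528000 ≈ -0.38756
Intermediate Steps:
y = -328107/92945 (y = -774/290 - 552*1/641 = -774*1/290 - 552/641 = -387/145 - 552/641 = -328107/92945 ≈ -3.5301)
t = 256875835/9388908 (t = 2345/(-1116) - 104/(-328107/92945) = 2345*(-1/1116) - 104*(-92945/328107) = -2345/1116 + 743560/25239 = 256875835/9388908 ≈ 27.359)
1391/(-3648) + t/(-4375) = 1391/(-3648) + (256875835/9388908)/(-4375) = 1391*(-1/3648) + (256875835/9388908)*(-1/4375) = -1391/3648 - 51375167/8215294500 = -967907604893/2497449528000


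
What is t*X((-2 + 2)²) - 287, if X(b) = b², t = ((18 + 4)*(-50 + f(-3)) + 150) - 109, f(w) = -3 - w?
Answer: -287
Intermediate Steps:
t = -1059 (t = ((18 + 4)*(-50 + (-3 - 1*(-3))) + 150) - 109 = (22*(-50 + (-3 + 3)) + 150) - 109 = (22*(-50 + 0) + 150) - 109 = (22*(-50) + 150) - 109 = (-1100 + 150) - 109 = -950 - 109 = -1059)
t*X((-2 + 2)²) - 287 = -1059*(-2 + 2)⁴ - 287 = -1059*(0²)² - 287 = -1059*0² - 287 = -1059*0 - 287 = 0 - 287 = -287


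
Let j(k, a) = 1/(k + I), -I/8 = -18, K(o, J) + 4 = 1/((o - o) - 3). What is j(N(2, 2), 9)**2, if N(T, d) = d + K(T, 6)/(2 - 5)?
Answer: 81/1760929 ≈ 4.5998e-5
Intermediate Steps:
K(o, J) = -13/3 (K(o, J) = -4 + 1/((o - o) - 3) = -4 + 1/(0 - 3) = -4 + 1/(-3) = -4 - 1/3 = -13/3)
I = 144 (I = -8*(-18) = 144)
N(T, d) = 13/9 + d (N(T, d) = d - 13/(3*(2 - 5)) = d - 13/3/(-3) = d - 13/3*(-1/3) = d + 13/9 = 13/9 + d)
j(k, a) = 1/(144 + k) (j(k, a) = 1/(k + 144) = 1/(144 + k))
j(N(2, 2), 9)**2 = (1/(144 + (13/9 + 2)))**2 = (1/(144 + 31/9))**2 = (1/(1327/9))**2 = (9/1327)**2 = 81/1760929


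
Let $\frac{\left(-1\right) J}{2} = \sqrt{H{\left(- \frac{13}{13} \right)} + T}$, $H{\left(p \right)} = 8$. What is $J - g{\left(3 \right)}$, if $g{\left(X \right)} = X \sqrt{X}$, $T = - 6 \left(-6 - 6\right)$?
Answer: $- 8 \sqrt{5} - 3 \sqrt{3} \approx -23.085$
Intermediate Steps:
$T = 72$ ($T = \left(-6\right) \left(-12\right) = 72$)
$g{\left(X \right)} = X^{\frac{3}{2}}$
$J = - 8 \sqrt{5}$ ($J = - 2 \sqrt{8 + 72} = - 2 \sqrt{80} = - 2 \cdot 4 \sqrt{5} = - 8 \sqrt{5} \approx -17.889$)
$J - g{\left(3 \right)} = - 8 \sqrt{5} - 3^{\frac{3}{2}} = - 8 \sqrt{5} - 3 \sqrt{3}$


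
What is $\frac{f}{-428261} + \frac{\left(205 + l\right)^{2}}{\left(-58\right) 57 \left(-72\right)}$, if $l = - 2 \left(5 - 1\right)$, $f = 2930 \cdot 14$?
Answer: $\frac{6856308509}{101939822352} \approx 0.067258$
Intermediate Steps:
$f = 41020$
$l = -8$ ($l = \left(-2\right) 4 = -8$)
$\frac{f}{-428261} + \frac{\left(205 + l\right)^{2}}{\left(-58\right) 57 \left(-72\right)} = \frac{41020}{-428261} + \frac{\left(205 - 8\right)^{2}}{\left(-58\right) 57 \left(-72\right)} = 41020 \left(- \frac{1}{428261}\right) + \frac{197^{2}}{\left(-3306\right) \left(-72\right)} = - \frac{41020}{428261} + \frac{38809}{238032} = \frac{6856308509}{101939822352}$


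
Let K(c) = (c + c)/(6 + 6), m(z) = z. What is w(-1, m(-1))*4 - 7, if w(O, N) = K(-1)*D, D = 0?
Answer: -7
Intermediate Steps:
K(c) = c/6 (K(c) = (2*c)/12 = (2*c)*(1/12) = c/6)
w(O, N) = 0 (w(O, N) = ((⅙)*(-1))*0 = -⅙*0 = 0)
w(-1, m(-1))*4 - 7 = 0*4 - 7 = 0 - 7 = -7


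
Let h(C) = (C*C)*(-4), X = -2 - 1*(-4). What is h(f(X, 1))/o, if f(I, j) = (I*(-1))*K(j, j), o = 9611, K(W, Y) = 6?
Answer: -576/9611 ≈ -0.059931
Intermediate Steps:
X = 2 (X = -2 + 4 = 2)
f(I, j) = -6*I (f(I, j) = (I*(-1))*6 = -I*6 = -6*I)
h(C) = -4*C**2 (h(C) = C**2*(-4) = -4*C**2)
h(f(X, 1))/o = -4*(-6*2)**2/9611 = -4*(-12)**2*(1/9611) = -4*144*(1/9611) = -576*1/9611 = -576/9611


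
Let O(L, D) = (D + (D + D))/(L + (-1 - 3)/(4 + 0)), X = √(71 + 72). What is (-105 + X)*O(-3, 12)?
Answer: 945 - 9*√143 ≈ 837.38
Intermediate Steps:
X = √143 ≈ 11.958
O(L, D) = 3*D/(-1 + L) (O(L, D) = (D + 2*D)/(L - 4/4) = (3*D)/(L - 4*¼) = (3*D)/(L - 1) = (3*D)/(-1 + L) = 3*D/(-1 + L))
(-105 + X)*O(-3, 12) = (-105 + √143)*(3*12/(-1 - 3)) = (-105 + √143)*(3*12/(-4)) = (-105 + √143)*(3*12*(-¼)) = (-105 + √143)*(-9) = 945 - 9*√143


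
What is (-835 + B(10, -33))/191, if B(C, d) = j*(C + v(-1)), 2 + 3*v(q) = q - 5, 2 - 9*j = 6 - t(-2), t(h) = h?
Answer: -7559/1719 ≈ -4.3973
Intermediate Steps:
j = -⅔ (j = 2/9 - (6 - 1*(-2))/9 = 2/9 - (6 + 2)/9 = 2/9 - ⅑*8 = 2/9 - 8/9 = -⅔ ≈ -0.66667)
v(q) = -7/3 + q/3 (v(q) = -⅔ + (q - 5)/3 = -⅔ + (-5 + q)/3 = -⅔ + (-5/3 + q/3) = -7/3 + q/3)
B(C, d) = 16/9 - 2*C/3 (B(C, d) = -2*(C + (-7/3 + (⅓)*(-1)))/3 = -2*(C + (-7/3 - ⅓))/3 = -2*(C - 8/3)/3 = -2*(-8/3 + C)/3 = 16/9 - 2*C/3)
(-835 + B(10, -33))/191 = (-835 + (16/9 - ⅔*10))/191 = (-835 + (16/9 - 20/3))*(1/191) = (-835 - 44/9)*(1/191) = -7559/9*1/191 = -7559/1719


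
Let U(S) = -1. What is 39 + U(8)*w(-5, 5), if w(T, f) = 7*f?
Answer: 4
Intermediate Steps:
39 + U(8)*w(-5, 5) = 39 - 7*5 = 39 - 1*35 = 39 - 35 = 4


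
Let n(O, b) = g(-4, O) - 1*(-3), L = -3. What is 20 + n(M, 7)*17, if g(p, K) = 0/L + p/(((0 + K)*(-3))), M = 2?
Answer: 247/3 ≈ 82.333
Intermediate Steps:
g(p, K) = -p/(3*K) (g(p, K) = 0/(-3) + p/(((0 + K)*(-3))) = 0*(-1/3) + p/((K*(-3))) = 0 + p/((-3*K)) = 0 + p*(-1/(3*K)) = 0 - p/(3*K) = -p/(3*K))
n(O, b) = 3 + 4/(3*O) (n(O, b) = -1/3*(-4)/O - 1*(-3) = 4/(3*O) + 3 = 3 + 4/(3*O))
20 + n(M, 7)*17 = 20 + (3 + (4/3)/2)*17 = 20 + (3 + (4/3)*(1/2))*17 = 20 + (3 + 2/3)*17 = 20 + (11/3)*17 = 20 + 187/3 = 247/3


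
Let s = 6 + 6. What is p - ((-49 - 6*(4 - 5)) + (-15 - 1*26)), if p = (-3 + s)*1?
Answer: 93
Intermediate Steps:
s = 12
p = 9 (p = (-3 + 12)*1 = 9*1 = 9)
p - ((-49 - 6*(4 - 5)) + (-15 - 1*26)) = 9 - ((-49 - 6*(4 - 5)) + (-15 - 1*26)) = 9 - ((-49 - 6*(-1)) + (-15 - 26)) = 9 - ((-49 + 6) - 41) = 9 - (-43 - 41) = 9 - 1*(-84) = 9 + 84 = 93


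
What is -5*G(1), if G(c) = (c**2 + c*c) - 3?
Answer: 5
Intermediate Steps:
G(c) = -3 + 2*c**2 (G(c) = (c**2 + c**2) - 3 = 2*c**2 - 3 = -3 + 2*c**2)
-5*G(1) = -5*(-3 + 2*1**2) = -5*(-3 + 2*1) = -5*(-3 + 2) = -5*(-1) = 5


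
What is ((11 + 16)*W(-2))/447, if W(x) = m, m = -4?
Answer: -36/149 ≈ -0.24161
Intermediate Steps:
W(x) = -4
((11 + 16)*W(-2))/447 = ((11 + 16)*(-4))/447 = (27*(-4))*(1/447) = -108*1/447 = -36/149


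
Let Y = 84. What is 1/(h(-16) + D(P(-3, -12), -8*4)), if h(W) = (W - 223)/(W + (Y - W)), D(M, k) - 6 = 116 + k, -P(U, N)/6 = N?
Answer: 84/7321 ≈ 0.011474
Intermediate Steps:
P(U, N) = -6*N
D(M, k) = 122 + k (D(M, k) = 6 + (116 + k) = 122 + k)
h(W) = -223/84 + W/84 (h(W) = (W - 223)/(W + (84 - W)) = (-223 + W)/84 = (-223 + W)*(1/84) = -223/84 + W/84)
1/(h(-16) + D(P(-3, -12), -8*4)) = 1/((-223/84 + (1/84)*(-16)) + (122 - 8*4)) = 1/((-223/84 - 4/21) + (122 - 32)) = 1/(-239/84 + 90) = 1/(7321/84) = 84/7321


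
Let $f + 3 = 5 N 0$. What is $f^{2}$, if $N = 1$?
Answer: $9$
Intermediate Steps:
$f = -3$ ($f = -3 + 5 \cdot 1 \cdot 0 = -3 + 5 \cdot 0 = -3 + 0 = -3$)
$f^{2} = \left(-3\right)^{2} = 9$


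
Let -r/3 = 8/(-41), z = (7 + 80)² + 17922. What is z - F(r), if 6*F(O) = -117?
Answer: 51021/2 ≈ 25511.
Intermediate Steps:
z = 25491 (z = 87² + 17922 = 7569 + 17922 = 25491)
r = 24/41 (r = -24/(-41) = -24*(-1)/41 = -3*(-8/41) = 24/41 ≈ 0.58537)
F(O) = -39/2 (F(O) = (⅙)*(-117) = -39/2)
z - F(r) = 25491 - 1*(-39/2) = 25491 + 39/2 = 51021/2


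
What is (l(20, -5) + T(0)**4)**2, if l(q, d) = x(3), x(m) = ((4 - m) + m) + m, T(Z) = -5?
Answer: 399424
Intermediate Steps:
x(m) = 4 + m
l(q, d) = 7 (l(q, d) = 4 + 3 = 7)
(l(20, -5) + T(0)**4)**2 = (7 + (-5)**4)**2 = (7 + 625)**2 = 632**2 = 399424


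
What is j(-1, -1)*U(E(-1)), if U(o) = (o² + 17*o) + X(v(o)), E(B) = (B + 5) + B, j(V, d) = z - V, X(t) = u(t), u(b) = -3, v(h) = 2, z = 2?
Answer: 171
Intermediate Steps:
X(t) = -3
j(V, d) = 2 - V
E(B) = 5 + 2*B (E(B) = (5 + B) + B = 5 + 2*B)
U(o) = -3 + o² + 17*o (U(o) = (o² + 17*o) - 3 = -3 + o² + 17*o)
j(-1, -1)*U(E(-1)) = (2 - 1*(-1))*(-3 + (5 + 2*(-1))² + 17*(5 + 2*(-1))) = (2 + 1)*(-3 + (5 - 2)² + 17*(5 - 2)) = 3*(-3 + 3² + 17*3) = 3*(-3 + 9 + 51) = 3*57 = 171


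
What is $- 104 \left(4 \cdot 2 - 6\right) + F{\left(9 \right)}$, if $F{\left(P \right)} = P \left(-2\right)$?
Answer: $-226$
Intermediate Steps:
$F{\left(P \right)} = - 2 P$
$- 104 \left(4 \cdot 2 - 6\right) + F{\left(9 \right)} = - 104 \left(4 \cdot 2 - 6\right) - 18 = - 104 \left(8 - 6\right) - 18 = \left(-104\right) 2 - 18 = -208 - 18 = -226$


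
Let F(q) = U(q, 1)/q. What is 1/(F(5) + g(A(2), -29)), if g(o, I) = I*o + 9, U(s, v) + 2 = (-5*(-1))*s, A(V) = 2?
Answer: -5/222 ≈ -0.022523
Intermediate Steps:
U(s, v) = -2 + 5*s (U(s, v) = -2 + (-5*(-1))*s = -2 + 5*s)
g(o, I) = 9 + I*o
F(q) = (-2 + 5*q)/q
1/(F(5) + g(A(2), -29)) = 1/((5 - 2/5) + (9 - 29*2)) = 1/((5 - 2*⅕) + (9 - 58)) = 1/((5 - ⅖) - 49) = 1/(23/5 - 49) = 1/(-222/5) = -5/222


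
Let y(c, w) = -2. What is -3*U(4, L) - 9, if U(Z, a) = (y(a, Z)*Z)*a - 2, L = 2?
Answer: 45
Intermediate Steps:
U(Z, a) = -2 - 2*Z*a (U(Z, a) = (-2*Z)*a - 2 = -2*Z*a - 2 = -2 - 2*Z*a)
-3*U(4, L) - 9 = -3*(-2 - 2*4*2) - 9 = -3*(-2 - 16) - 9 = -3*(-18) - 9 = 54 - 9 = 45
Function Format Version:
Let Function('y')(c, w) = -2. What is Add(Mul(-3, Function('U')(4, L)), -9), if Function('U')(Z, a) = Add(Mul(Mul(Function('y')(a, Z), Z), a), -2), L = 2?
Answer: 45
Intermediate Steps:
Function('U')(Z, a) = Add(-2, Mul(-2, Z, a)) (Function('U')(Z, a) = Add(Mul(Mul(-2, Z), a), -2) = Add(Mul(-2, Z, a), -2) = Add(-2, Mul(-2, Z, a)))
Add(Mul(-3, Function('U')(4, L)), -9) = Add(Mul(-3, Add(-2, Mul(-2, 4, 2))), -9) = Add(Mul(-3, Add(-2, -16)), -9) = Add(Mul(-3, -18), -9) = Add(54, -9) = 45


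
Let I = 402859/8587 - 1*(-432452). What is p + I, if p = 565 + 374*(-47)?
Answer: 3567777552/8587 ≈ 4.1549e+5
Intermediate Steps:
I = 3713868183/8587 (I = 402859*(1/8587) + 432452 = 402859/8587 + 432452 = 3713868183/8587 ≈ 4.3250e+5)
p = -17013 (p = 565 - 17578 = -17013)
p + I = -17013 + 3713868183/8587 = 3567777552/8587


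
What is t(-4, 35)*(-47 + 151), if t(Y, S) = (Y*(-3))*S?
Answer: 43680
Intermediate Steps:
t(Y, S) = -3*S*Y (t(Y, S) = (-3*Y)*S = -3*S*Y)
t(-4, 35)*(-47 + 151) = (-3*35*(-4))*(-47 + 151) = 420*104 = 43680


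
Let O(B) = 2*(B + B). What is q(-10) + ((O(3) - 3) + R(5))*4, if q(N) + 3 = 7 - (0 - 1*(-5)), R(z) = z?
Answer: 55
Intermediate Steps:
O(B) = 4*B (O(B) = 2*(2*B) = 4*B)
q(N) = -1 (q(N) = -3 + (7 - (0 - 1*(-5))) = -3 + (7 - (0 + 5)) = -3 + (7 - 1*5) = -3 + (7 - 5) = -3 + 2 = -1)
q(-10) + ((O(3) - 3) + R(5))*4 = -1 + ((4*3 - 3) + 5)*4 = -1 + ((12 - 3) + 5)*4 = -1 + (9 + 5)*4 = -1 + 14*4 = -1 + 56 = 55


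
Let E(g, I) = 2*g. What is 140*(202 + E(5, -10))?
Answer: 29680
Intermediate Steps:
140*(202 + E(5, -10)) = 140*(202 + 2*5) = 140*(202 + 10) = 140*212 = 29680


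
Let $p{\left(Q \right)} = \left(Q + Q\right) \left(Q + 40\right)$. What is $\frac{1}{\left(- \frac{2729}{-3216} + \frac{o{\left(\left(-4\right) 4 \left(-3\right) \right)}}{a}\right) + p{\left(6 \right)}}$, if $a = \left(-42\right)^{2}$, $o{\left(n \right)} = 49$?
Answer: $\frac{9648}{5334151} \approx 0.0018087$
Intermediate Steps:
$a = 1764$
$p{\left(Q \right)} = 2 Q \left(40 + Q\right)$
$\frac{1}{\left(- \frac{2729}{-3216} + \frac{o{\left(\left(-4\right) 4 \left(-3\right) \right)}}{a}\right) + p{\left(6 \right)}} = \frac{1}{\left(- \frac{2729}{-3216} + \frac{49}{1764}\right) + 2 \cdot 6 \left(40 + 6\right)} = \frac{1}{\left(\left(-2729\right) \left(- \frac{1}{3216}\right) + 49 \cdot \frac{1}{1764}\right) + 2 \cdot 6 \cdot 46} = \frac{1}{\left(\frac{2729}{3216} + \frac{1}{36}\right) + 552} = \frac{1}{\frac{8455}{9648} + 552} = \frac{1}{\frac{5334151}{9648}} = \frac{9648}{5334151}$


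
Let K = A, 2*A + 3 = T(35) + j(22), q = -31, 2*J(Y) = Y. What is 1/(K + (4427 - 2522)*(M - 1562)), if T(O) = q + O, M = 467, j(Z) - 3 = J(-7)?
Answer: -4/8343899 ≈ -4.7939e-7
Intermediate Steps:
J(Y) = Y/2
j(Z) = -½ (j(Z) = 3 + (½)*(-7) = 3 - 7/2 = -½)
T(O) = -31 + O
A = ¼ (A = -3/2 + ((-31 + 35) - ½)/2 = -3/2 + (4 - ½)/2 = -3/2 + (½)*(7/2) = -3/2 + 7/4 = ¼ ≈ 0.25000)
K = ¼ ≈ 0.25000
1/(K + (4427 - 2522)*(M - 1562)) = 1/(¼ + (4427 - 2522)*(467 - 1562)) = 1/(¼ + 1905*(-1095)) = 1/(¼ - 2085975) = 1/(-8343899/4) = -4/8343899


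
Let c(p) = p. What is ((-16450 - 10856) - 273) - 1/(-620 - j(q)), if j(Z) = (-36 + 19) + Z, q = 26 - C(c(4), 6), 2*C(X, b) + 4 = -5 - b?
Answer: -35108065/1273 ≈ -27579.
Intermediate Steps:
C(X, b) = -9/2 - b/2 (C(X, b) = -2 + (-5 - b)/2 = -2 + (-5/2 - b/2) = -9/2 - b/2)
q = 67/2 (q = 26 - (-9/2 - ½*6) = 26 - (-9/2 - 3) = 26 - 1*(-15/2) = 26 + 15/2 = 67/2 ≈ 33.500)
j(Z) = -17 + Z
((-16450 - 10856) - 273) - 1/(-620 - j(q)) = ((-16450 - 10856) - 273) - 1/(-620 - (-17 + 67/2)) = (-27306 - 273) - 1/(-620 - 1*33/2) = -27579 - 1/(-620 - 33/2) = -27579 - 1/(-1273/2) = -27579 - 1*(-2/1273) = -27579 + 2/1273 = -35108065/1273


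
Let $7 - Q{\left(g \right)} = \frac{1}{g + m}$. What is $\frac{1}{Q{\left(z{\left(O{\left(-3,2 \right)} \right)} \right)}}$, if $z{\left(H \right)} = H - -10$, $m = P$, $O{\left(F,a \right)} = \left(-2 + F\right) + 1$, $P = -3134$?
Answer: $\frac{3128}{21897} \approx 0.14285$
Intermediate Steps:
$O{\left(F,a \right)} = -1 + F$
$m = -3134$
$z{\left(H \right)} = 10 + H$ ($z{\left(H \right)} = H + 10 = 10 + H$)
$Q{\left(g \right)} = 7 - \frac{1}{-3134 + g}$ ($Q{\left(g \right)} = 7 - \frac{1}{g - 3134} = 7 - \frac{1}{-3134 + g}$)
$\frac{1}{Q{\left(z{\left(O{\left(-3,2 \right)} \right)} \right)}} = \frac{1}{\frac{1}{-3134 + \left(10 - 4\right)} \left(-21939 + 7 \left(10 - 4\right)\right)} = \frac{1}{\frac{1}{-3134 + 6} \left(-21939 + 7 \cdot 6\right)} = \frac{1}{\frac{1}{-3128} \left(-21939 + 42\right)} = \frac{1}{\left(- \frac{1}{3128}\right) \left(-21897\right)} = \frac{1}{\frac{21897}{3128}} = \frac{3128}{21897}$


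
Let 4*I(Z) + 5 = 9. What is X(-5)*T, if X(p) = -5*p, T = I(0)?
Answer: 25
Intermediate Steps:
I(Z) = 1 (I(Z) = -5/4 + (¼)*9 = -5/4 + 9/4 = 1)
T = 1
X(-5)*T = -5*(-5)*1 = 25*1 = 25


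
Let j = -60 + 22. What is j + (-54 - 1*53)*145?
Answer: -15553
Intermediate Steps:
j = -38
j + (-54 - 1*53)*145 = -38 + (-54 - 1*53)*145 = -38 + (-54 - 53)*145 = -38 - 107*145 = -38 - 15515 = -15553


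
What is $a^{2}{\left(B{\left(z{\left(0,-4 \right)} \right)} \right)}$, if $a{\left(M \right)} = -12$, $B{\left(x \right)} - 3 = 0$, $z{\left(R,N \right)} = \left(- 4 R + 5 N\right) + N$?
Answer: $144$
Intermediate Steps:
$z{\left(R,N \right)} = - 4 R + 6 N$
$B{\left(x \right)} = 3$ ($B{\left(x \right)} = 3 + 0 = 3$)
$a^{2}{\left(B{\left(z{\left(0,-4 \right)} \right)} \right)} = \left(-12\right)^{2} = 144$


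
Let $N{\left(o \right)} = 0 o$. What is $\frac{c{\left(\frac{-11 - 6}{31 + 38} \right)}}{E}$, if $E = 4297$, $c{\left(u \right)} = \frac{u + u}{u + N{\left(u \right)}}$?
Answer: $\frac{2}{4297} \approx 0.00046544$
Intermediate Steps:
$N{\left(o \right)} = 0$
$c{\left(u \right)} = 2$ ($c{\left(u \right)} = \frac{u + u}{u + 0} = \frac{2 u}{u} = 2$)
$\frac{c{\left(\frac{-11 - 6}{31 + 38} \right)}}{E} = \frac{2}{4297}$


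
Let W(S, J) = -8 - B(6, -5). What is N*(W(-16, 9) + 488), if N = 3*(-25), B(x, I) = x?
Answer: -35550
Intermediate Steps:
N = -75
W(S, J) = -14 (W(S, J) = -8 - 1*6 = -8 - 6 = -14)
N*(W(-16, 9) + 488) = -75*(-14 + 488) = -75*474 = -35550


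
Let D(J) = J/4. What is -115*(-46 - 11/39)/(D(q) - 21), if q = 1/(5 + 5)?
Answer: -8303000/32721 ≈ -253.75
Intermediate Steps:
q = 1/10 ≈ 0.10000
D(J) = J/4 (D(J) = J*(1/4) = J/4)
-115*(-46 - 11/39)/(D(q) - 21) = -115*(-46 - 11/39)/((1/4)*(1/10) - 21) = -115*(-46 - 11*1/39)/(1/40 - 21) = -115*(-46 - 11/39)/(-839/40) = -(-207575)*(-40)/(39*839) = -115*72200/32721 = -8303000/32721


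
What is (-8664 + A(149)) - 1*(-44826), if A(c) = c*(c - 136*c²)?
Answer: -449822701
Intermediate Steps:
(-8664 + A(149)) - 1*(-44826) = (-8664 + 149²*(1 - 136*149)) - 1*(-44826) = (-8664 + 22201*(1 - 20264)) + 44826 = (-8664 + 22201*(-20263)) + 44826 = (-8664 - 449858863) + 44826 = -449867527 + 44826 = -449822701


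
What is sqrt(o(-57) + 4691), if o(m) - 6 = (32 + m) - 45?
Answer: sqrt(4627) ≈ 68.022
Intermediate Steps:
o(m) = -7 + m (o(m) = 6 + ((32 + m) - 45) = 6 + (-13 + m) = -7 + m)
sqrt(o(-57) + 4691) = sqrt((-7 - 57) + 4691) = sqrt(-64 + 4691) = sqrt(4627)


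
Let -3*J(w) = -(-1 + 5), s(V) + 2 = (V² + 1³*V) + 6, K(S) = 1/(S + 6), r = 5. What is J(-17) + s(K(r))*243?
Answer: 362068/363 ≈ 997.43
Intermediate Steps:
K(S) = 1/(6 + S)
s(V) = 4 + V + V² (s(V) = -2 + ((V² + 1³*V) + 6) = -2 + ((V² + 1*V) + 6) = -2 + ((V² + V) + 6) = -2 + ((V + V²) + 6) = -2 + (6 + V + V²) = 4 + V + V²)
J(w) = 4/3 (J(w) = -(-1)*(-1 + 5)/3 = -(-1)*4/3 = -⅓*(-4) = 4/3)
J(-17) + s(K(r))*243 = 4/3 + (4 + 1/(6 + 5) + (1/(6 + 5))²)*243 = 4/3 + (4 + 1/11 + (1/11)²)*243 = 4/3 + (4 + 1/11 + 1/121)*243 = 4/3 + (496/121)*243 = 4/3 + 120528/121 = 362068/363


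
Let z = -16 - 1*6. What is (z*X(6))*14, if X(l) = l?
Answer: -1848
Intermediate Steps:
z = -22 (z = -16 - 6 = -22)
(z*X(6))*14 = -22*6*14 = -132*14 = -1848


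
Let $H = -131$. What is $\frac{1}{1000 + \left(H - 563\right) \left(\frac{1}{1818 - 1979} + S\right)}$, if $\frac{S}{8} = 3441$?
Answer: $- \frac{161}{3075651858} \approx -5.2347 \cdot 10^{-8}$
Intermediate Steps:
$S = 27528$ ($S = 8 \cdot 3441 = 27528$)
$\frac{1}{1000 + \left(H - 563\right) \left(\frac{1}{1818 - 1979} + S\right)} = \frac{1}{1000 + \left(-131 - 563\right) \left(\frac{1}{1818 - 1979} + 27528\right)} = \frac{1}{1000 - 694 \left(\frac{1}{-161} + 27528\right)} = \frac{1}{1000 - 694 \left(- \frac{1}{161} + 27528\right)} = \frac{1}{1000 - \frac{3075812858}{161}} = \frac{1}{- \frac{3075651858}{161}} = - \frac{161}{3075651858}$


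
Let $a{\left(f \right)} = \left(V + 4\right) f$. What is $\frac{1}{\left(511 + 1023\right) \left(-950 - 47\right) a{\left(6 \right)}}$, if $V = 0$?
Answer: $- \frac{1}{36705552} \approx -2.7244 \cdot 10^{-8}$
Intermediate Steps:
$a{\left(f \right)} = 4 f$ ($a{\left(f \right)} = \left(0 + 4\right) f = 4 f$)
$\frac{1}{\left(511 + 1023\right) \left(-950 - 47\right) a{\left(6 \right)}} = \frac{1}{\left(511 + 1023\right) \left(-950 - 47\right) 4 \cdot 6} = \frac{1}{1534 \left(-997\right) 24} = \frac{1}{\left(-1529398\right) 24} = \frac{1}{-36705552} = - \frac{1}{36705552}$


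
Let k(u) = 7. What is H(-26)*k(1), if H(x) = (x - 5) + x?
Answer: -399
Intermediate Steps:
H(x) = -5 + 2*x (H(x) = (-5 + x) + x = -5 + 2*x)
H(-26)*k(1) = (-5 + 2*(-26))*7 = (-5 - 52)*7 = -57*7 = -399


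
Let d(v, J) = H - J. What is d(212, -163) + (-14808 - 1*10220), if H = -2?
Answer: -24867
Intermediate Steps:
d(v, J) = -2 - J
d(212, -163) + (-14808 - 1*10220) = (-2 - 1*(-163)) + (-14808 - 1*10220) = (-2 + 163) + (-14808 - 10220) = 161 - 25028 = -24867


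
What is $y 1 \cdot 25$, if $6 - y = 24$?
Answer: $-450$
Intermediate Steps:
$y = -18$ ($y = 6 - 24 = -18$)
$y 1 \cdot 25 = - 18 \cdot 1 \cdot 25 = \left(-18\right) 25 = -450$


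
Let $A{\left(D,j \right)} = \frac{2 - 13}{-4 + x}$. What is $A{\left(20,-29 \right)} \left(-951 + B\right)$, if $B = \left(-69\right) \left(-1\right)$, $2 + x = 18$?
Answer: $\frac{1617}{2} \approx 808.5$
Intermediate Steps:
$x = 16$ ($x = -2 + 18 = 16$)
$A{\left(D,j \right)} = - \frac{11}{12}$ ($A{\left(D,j \right)} = \frac{2 - 13}{-4 + 16} = - \frac{11}{12}$)
$B = 69$
$A{\left(20,-29 \right)} \left(-951 + B\right) = - \frac{11 \left(-951 + 69\right)}{12} = \left(- \frac{11}{12}\right) \left(-882\right) = \frac{1617}{2}$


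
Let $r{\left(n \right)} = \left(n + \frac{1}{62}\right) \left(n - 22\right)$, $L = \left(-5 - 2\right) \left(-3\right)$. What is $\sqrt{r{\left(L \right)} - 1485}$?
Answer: $\frac{i \sqrt{5789126}}{62} \approx 38.807 i$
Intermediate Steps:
$L = 21$ ($L = \left(-7\right) \left(-3\right) = 21$)
$r{\left(n \right)} = \left(-22 + n\right) \left(\frac{1}{62} + n\right)$ ($r{\left(n \right)} = \left(n + \frac{1}{62}\right) \left(-22 + n\right) = \left(\frac{1}{62} + n\right) \left(-22 + n\right) = \left(-22 + n\right) \left(\frac{1}{62} + n\right)$)
$\sqrt{r{\left(L \right)} - 1485} = \sqrt{\left(- \frac{11}{31} + 21^{2} - \frac{28623}{62}\right) - 1485} = \sqrt{\left(- \frac{11}{31} + 441 - \frac{28623}{62}\right) - 1485} = \sqrt{- \frac{1303}{62} - 1485} = \sqrt{- \frac{93373}{62}} = \frac{i \sqrt{5789126}}{62}$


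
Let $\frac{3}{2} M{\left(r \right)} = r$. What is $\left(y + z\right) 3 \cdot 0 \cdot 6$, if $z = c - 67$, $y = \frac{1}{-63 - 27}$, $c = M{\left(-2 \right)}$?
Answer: $0$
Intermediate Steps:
$M{\left(r \right)} = \frac{2 r}{3}$
$c = - \frac{4}{3}$ ($c = \frac{2}{3} \left(-2\right) = - \frac{4}{3} \approx -1.3333$)
$y = - \frac{1}{90}$ ($y = \frac{1}{-90} = - \frac{1}{90} \approx -0.011111$)
$z = - \frac{205}{3}$ ($z = - \frac{4}{3} - 67 = - \frac{205}{3} \approx -68.333$)
$\left(y + z\right) 3 \cdot 0 \cdot 6 = \left(- \frac{1}{90} - \frac{205}{3}\right) 3 \cdot 0 \cdot 6 = - \frac{6151 \cdot 0 \cdot 6}{90} = \left(- \frac{6151}{90}\right) 0 = 0$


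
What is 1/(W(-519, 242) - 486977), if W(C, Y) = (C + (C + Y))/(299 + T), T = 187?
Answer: -243/118335809 ≈ -2.0535e-6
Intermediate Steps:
W(C, Y) = C/243 + Y/486 (W(C, Y) = (C + (C + Y))/(299 + 187) = (Y + 2*C)/486 = (Y + 2*C)*(1/486) = C/243 + Y/486)
1/(W(-519, 242) - 486977) = 1/(((1/243)*(-519) + (1/486)*242) - 486977) = 1/((-173/81 + 121/243) - 486977) = 1/(-398/243 - 486977) = 1/(-118335809/243) = -243/118335809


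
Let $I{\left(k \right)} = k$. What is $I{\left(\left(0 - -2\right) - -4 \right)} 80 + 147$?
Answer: $627$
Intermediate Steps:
$I{\left(\left(0 - -2\right) - -4 \right)} 80 + 147 = \left(\left(0 - -2\right) - -4\right) 80 + 147 = \left(\left(0 + 2\right) + 4\right) 80 + 147 = \left(2 + 4\right) 80 + 147 = 6 \cdot 80 + 147 = 480 + 147 = 627$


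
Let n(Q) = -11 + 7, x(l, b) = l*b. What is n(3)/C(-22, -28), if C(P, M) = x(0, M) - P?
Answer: -2/11 ≈ -0.18182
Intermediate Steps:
x(l, b) = b*l
n(Q) = -4
C(P, M) = -P (C(P, M) = M*0 - P = 0 - P = -P)
n(3)/C(-22, -28) = -4/((-1*(-22))) = -4/22 = -4*1/22 = -2/11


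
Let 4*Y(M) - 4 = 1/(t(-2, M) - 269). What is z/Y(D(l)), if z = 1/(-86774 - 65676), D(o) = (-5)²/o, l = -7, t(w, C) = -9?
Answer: -556/84685975 ≈ -6.5654e-6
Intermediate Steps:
D(o) = 25/o
z = -1/152450 (z = 1/(-152450) = -1/152450 ≈ -6.5595e-6)
Y(M) = 1111/1112 (Y(M) = 1 + 1/(4*(-9 - 269)) = 1 + (¼)/(-278) = 1 + (¼)*(-1/278) = 1 - 1/1112 = 1111/1112)
z/Y(D(l)) = -1/(152450*1111/1112) = -1/152450*1112/1111 = -556/84685975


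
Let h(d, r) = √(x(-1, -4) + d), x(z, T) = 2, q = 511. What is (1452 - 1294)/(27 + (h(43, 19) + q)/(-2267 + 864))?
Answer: 1656791476/279303371 + 665022*√5/1396516855 ≈ 5.9329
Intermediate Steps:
h(d, r) = √(2 + d)
(1452 - 1294)/(27 + (h(43, 19) + q)/(-2267 + 864)) = (1452 - 1294)/(27 + (√(2 + 43) + 511)/(-2267 + 864)) = 158/(27 + (√45 + 511)/(-1403)) = 158/(27 + (3*√5 + 511)*(-1/1403)) = 158/(27 + (511 + 3*√5)*(-1/1403)) = 158/(27 + (-511/1403 - 3*√5/1403)) = 158/(37370/1403 - 3*√5/1403)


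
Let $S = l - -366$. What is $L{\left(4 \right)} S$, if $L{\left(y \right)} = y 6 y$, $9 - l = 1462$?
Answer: $-104352$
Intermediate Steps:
$l = -1453$ ($l = 9 - 1462 = -1453$)
$L{\left(y \right)} = 6 y^{2}$ ($L{\left(y \right)} = 6 y y = 6 y^{2}$)
$S = -1087$ ($S = -1453 - -366 = -1453 + 366 = -1087$)
$L{\left(4 \right)} S = 6 \cdot 4^{2} \left(-1087\right) = 6 \cdot 16 \left(-1087\right) = 96 \left(-1087\right) = -104352$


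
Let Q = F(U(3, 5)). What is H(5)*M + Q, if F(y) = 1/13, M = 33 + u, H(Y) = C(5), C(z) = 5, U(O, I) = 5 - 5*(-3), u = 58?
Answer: 5916/13 ≈ 455.08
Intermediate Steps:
U(O, I) = 20 (U(O, I) = 5 + 15 = 20)
H(Y) = 5
M = 91 (M = 33 + 58 = 91)
F(y) = 1/13
Q = 1/13 ≈ 0.076923
H(5)*M + Q = 5*91 + 1/13 = 455 + 1/13 = 5916/13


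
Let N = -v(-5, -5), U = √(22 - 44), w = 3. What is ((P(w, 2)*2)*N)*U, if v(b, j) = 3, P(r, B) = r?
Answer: -18*I*√22 ≈ -84.427*I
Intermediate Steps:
U = I*√22 (U = √(-22) = I*√22 ≈ 4.6904*I)
N = -3 (N = -1*3 = -3)
((P(w, 2)*2)*N)*U = ((3*2)*(-3))*(I*√22) = (6*(-3))*(I*√22) = -18*I*√22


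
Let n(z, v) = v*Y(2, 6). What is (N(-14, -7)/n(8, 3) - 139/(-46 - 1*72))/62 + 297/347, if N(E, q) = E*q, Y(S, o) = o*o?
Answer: 15243118/17135901 ≈ 0.88954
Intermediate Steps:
Y(S, o) = o**2
n(z, v) = 36*v (n(z, v) = v*6**2 = v*36 = 36*v)
(N(-14, -7)/n(8, 3) - 139/(-46 - 1*72))/62 + 297/347 = ((-14*(-7))/((36*3)) - 139/(-46 - 1*72))/62 + 297/347 = (98/108 - 139/(-46 - 72))*(1/62) + 297*(1/347) = (98*(1/108) - 139/(-118))*(1/62) + 297/347 = (49/54 - 139*(-1/118))*(1/62) + 297/347 = (49/54 + 139/118)*(1/62) + 297/347 = (3322/1593)*(1/62) + 297/347 = 1661/49383 + 297/347 = 15243118/17135901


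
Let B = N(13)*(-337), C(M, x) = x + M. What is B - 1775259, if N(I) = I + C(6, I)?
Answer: -1786043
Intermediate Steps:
C(M, x) = M + x
N(I) = 6 + 2*I (N(I) = I + (6 + I) = 6 + 2*I)
B = -10784 (B = (6 + 2*13)*(-337) = (6 + 26)*(-337) = 32*(-337) = -10784)
B - 1775259 = -10784 - 1775259 = -1786043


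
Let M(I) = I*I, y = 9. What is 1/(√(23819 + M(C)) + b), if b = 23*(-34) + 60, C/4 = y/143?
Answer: -14764178/10172660489 - 143*√487076027/10172660489 ≈ -0.0017616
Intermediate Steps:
C = 36/143 (C = 4*(9/143) = 36/143 ≈ 0.25175)
M(I) = I²
b = -722 (b = -782 + 60 = -722)
1/(√(23819 + M(C)) + b) = 1/(√(23819 + (36/143)²) - 722) = 1/(√(23819 + 1296/20449) - 722) = 1/(√(487076027/20449) - 722) = 1/(√487076027/143 - 722) = 1/(-722 + √487076027/143)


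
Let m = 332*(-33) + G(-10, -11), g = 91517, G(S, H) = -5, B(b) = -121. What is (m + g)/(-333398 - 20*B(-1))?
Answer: -13426/55163 ≈ -0.24339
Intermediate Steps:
m = -10961 (m = 332*(-33) - 5 = -10956 - 5 = -10961)
(m + g)/(-333398 - 20*B(-1)) = (-10961 + 91517)/(-333398 - 20*(-121)) = 80556/(-333398 + 2420) = 80556/(-330978) = 80556*(-1/330978) = -13426/55163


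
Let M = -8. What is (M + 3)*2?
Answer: -10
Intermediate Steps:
(M + 3)*2 = (-8 + 3)*2 = -5*2 = -10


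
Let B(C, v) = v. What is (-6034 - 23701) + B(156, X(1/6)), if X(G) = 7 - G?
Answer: -178369/6 ≈ -29728.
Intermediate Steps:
(-6034 - 23701) + B(156, X(1/6)) = (-6034 - 23701) + (7 - 1/6) = -29735 + (7 - 1*1/6) = -29735 + (7 - 1/6) = -29735 + 41/6 = -178369/6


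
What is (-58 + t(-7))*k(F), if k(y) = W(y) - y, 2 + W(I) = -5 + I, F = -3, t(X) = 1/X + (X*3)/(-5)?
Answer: 1888/5 ≈ 377.60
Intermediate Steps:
t(X) = 1/X - 3*X/5 (t(X) = 1/X + (3*X)*(-1/5) = 1/X - 3*X/5)
W(I) = -7 + I (W(I) = -2 + (-5 + I) = -7 + I)
k(y) = -7 (k(y) = (-7 + y) - y = -7)
(-58 + t(-7))*k(F) = (-58 + (1/(-7) - 3/5*(-7)))*(-7) = (-58 + (-1/7 + 21/5))*(-7) = (-58 + 142/35)*(-7) = -1888/35*(-7) = 1888/5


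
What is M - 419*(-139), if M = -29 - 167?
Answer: 58045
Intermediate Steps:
M = -196
M - 419*(-139) = -196 - 419*(-139) = -196 + 58241 = 58045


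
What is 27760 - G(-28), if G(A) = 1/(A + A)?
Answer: 1554561/56 ≈ 27760.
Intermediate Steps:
G(A) = 1/(2*A)
27760 - G(-28) = 27760 - 1/(2*(-28)) = 27760 - (-1)/(2*28) = 27760 - 1*(-1/56) = 27760 + 1/56 = 1554561/56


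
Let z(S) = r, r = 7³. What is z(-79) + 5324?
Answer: 5667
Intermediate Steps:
r = 343
z(S) = 343
z(-79) + 5324 = 343 + 5324 = 5667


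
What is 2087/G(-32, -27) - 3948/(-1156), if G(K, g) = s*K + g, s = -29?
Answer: 87790/15317 ≈ 5.7315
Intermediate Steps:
G(K, g) = g - 29*K (G(K, g) = -29*K + g = g - 29*K)
2087/G(-32, -27) - 3948/(-1156) = 2087/(-27 - 29*(-32)) - 3948/(-1156) = 2087/(-27 + 928) - 3948*(-1/1156) = 2087/901 + 987/289 = 87790/15317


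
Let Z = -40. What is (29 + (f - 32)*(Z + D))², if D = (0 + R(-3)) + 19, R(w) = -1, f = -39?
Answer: 2531281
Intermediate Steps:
D = 18 (D = (0 - 1) + 19 = -1 + 19 = 18)
(29 + (f - 32)*(Z + D))² = (29 + (-39 - 32)*(-40 + 18))² = (29 - 71*(-22))² = (29 + 1562)² = 1591² = 2531281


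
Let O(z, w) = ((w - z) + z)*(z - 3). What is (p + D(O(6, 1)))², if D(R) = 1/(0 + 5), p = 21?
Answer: 11236/25 ≈ 449.44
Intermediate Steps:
O(z, w) = w*(-3 + z)
D(R) = ⅕ (D(R) = 1/5 = ⅕)
(p + D(O(6, 1)))² = (21 + ⅕)² = (106/5)² = 11236/25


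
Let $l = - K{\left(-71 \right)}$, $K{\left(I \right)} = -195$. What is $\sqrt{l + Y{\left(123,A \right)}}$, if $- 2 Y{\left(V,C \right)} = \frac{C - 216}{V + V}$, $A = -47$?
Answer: $\frac{\sqrt{11832969}}{246} \approx 13.983$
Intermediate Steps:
$Y{\left(V,C \right)} = - \frac{-216 + C}{4 V}$ ($Y{\left(V,C \right)} = - \frac{\left(C - 216\right) \frac{1}{V + V}}{2} = - \frac{\left(-216 + C\right) \frac{1}{2 V}}{2} = - \frac{\frac{1}{2} \frac{1}{V} \left(-216 + C\right)}{2} = - \frac{-216 + C}{4 V}$)
$l = 195$ ($l = \left(-1\right) \left(-195\right) = 195$)
$\sqrt{l + Y{\left(123,A \right)}} = \sqrt{195 + \frac{216 - -47}{4 \cdot 123}} = \sqrt{195 + \frac{1}{4} \cdot \frac{1}{123} \left(216 + 47\right)} = \sqrt{195 + \frac{1}{4} \cdot \frac{1}{123} \cdot 263} = \sqrt{195 + \frac{263}{492}} = \sqrt{\frac{96203}{492}} = \frac{\sqrt{11832969}}{246}$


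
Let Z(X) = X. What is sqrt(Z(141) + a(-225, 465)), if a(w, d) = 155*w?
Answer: I*sqrt(34734) ≈ 186.37*I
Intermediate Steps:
sqrt(Z(141) + a(-225, 465)) = sqrt(141 + 155*(-225)) = sqrt(141 - 34875) = sqrt(-34734) = I*sqrt(34734)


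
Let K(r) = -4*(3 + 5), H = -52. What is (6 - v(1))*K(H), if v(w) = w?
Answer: -160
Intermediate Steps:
K(r) = -32 (K(r) = -4*8 = -32)
(6 - v(1))*K(H) = (6 - 1*1)*(-32) = (6 - 1)*(-32) = 5*(-32) = -160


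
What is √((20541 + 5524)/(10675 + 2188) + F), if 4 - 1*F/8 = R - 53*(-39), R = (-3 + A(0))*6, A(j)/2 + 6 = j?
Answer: I*√2611234367801/12863 ≈ 125.63*I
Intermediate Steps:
A(j) = -12 + 2*j
R = -90 (R = (-3 + (-12 + 2*0))*6 = (-3 + (-12 + 0))*6 = (-3 - 12)*6 = -15*6 = -90)
F = -15784 (F = 32 - 8*(-90 - 53*(-39)) = 32 - 8*(-90 + 2067) = 32 - 8*1977 = 32 - 15816 = -15784)
√((20541 + 5524)/(10675 + 2188) + F) = √((20541 + 5524)/(10675 + 2188) - 15784) = √(26065/12863 - 15784) = √(-203003527/12863) = I*√2611234367801/12863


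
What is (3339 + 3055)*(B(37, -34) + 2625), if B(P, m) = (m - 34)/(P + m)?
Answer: 49917958/3 ≈ 1.6639e+7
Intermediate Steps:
B(P, m) = (-34 + m)/(P + m)
(3339 + 3055)*(B(37, -34) + 2625) = (3339 + 3055)*((-34 - 34)/(37 - 34) + 2625) = 6394*(-68/3 + 2625) = 6394*(7807/3) = 49917958/3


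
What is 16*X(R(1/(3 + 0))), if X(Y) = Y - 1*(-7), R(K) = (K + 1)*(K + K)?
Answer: 1136/9 ≈ 126.22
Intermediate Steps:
R(K) = 2*K*(1 + K) (R(K) = (1 + K)*(2*K) = 2*K*(1 + K))
X(Y) = 7 + Y (X(Y) = Y + 7 = 7 + Y)
16*X(R(1/(3 + 0))) = 16*(7 + 2*(1 + 1/(3 + 0))/(3 + 0)) = 16*(7 + 2*(1 + 1/3)/3) = 16*(7 + 2*(1/3)*(1 + 1/3)) = 16*(7 + 2*(1/3)*(4/3)) = 16*(7 + 8/9) = 16*(71/9) = 1136/9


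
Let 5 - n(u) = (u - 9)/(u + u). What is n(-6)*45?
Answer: 675/4 ≈ 168.75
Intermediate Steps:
n(u) = 5 - (-9 + u)/(2*u) (n(u) = 5 - (u - 9)/(u + u) = 5 - (-9 + u)/(2*u))
n(-6)*45 = ((9/2)*(1 - 6)/(-6))*45 = ((9/2)*(-1/6)*(-5))*45 = (15/4)*45 = 675/4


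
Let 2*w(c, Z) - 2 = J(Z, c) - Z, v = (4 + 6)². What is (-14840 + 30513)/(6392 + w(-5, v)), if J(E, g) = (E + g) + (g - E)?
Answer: 15673/6338 ≈ 2.4729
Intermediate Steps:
J(E, g) = 2*g
v = 100 (v = 10² = 100)
w(c, Z) = 1 + c - Z/2 (w(c, Z) = 1 + (2*c - Z)/2 = 1 + (-Z + 2*c)/2 = 1 + (c - Z/2) = 1 + c - Z/2)
(-14840 + 30513)/(6392 + w(-5, v)) = (-14840 + 30513)/(6392 + (1 - 5 - ½*100)) = 15673/(6392 + (1 - 5 - 50)) = 15673/(6392 - 54) = 15673/6338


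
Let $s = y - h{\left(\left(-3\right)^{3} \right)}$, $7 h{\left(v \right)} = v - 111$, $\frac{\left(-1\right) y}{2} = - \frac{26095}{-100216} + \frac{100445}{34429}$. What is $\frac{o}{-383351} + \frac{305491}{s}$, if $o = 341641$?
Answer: $\frac{1414189515143522451553}{61842522083828541} \approx 22868.0$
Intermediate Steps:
$y = - \frac{10964620875}{1725168332}$ ($y = - 2 \left(- \frac{26095}{-100216} + \frac{100445}{34429}\right) = - 2 \left(\left(-26095\right) \left(- \frac{1}{100216}\right) + 100445 \cdot \frac{1}{34429}\right) = - 2 \left(\frac{26095}{100216} + \frac{100445}{34429}\right) = \left(-2\right) \frac{10964620875}{3450336664} = - \frac{10964620875}{1725168332} \approx -6.3557$)
$h{\left(v \right)} = - \frac{111}{7} + \frac{v}{7}$ ($h{\left(v \right)} = \frac{v - 111}{7} = \frac{-111 + v}{7} = - \frac{111}{7} + \frac{v}{7}$)
$s = \frac{161320883691}{12076178324}$ ($s = - \frac{10964620875}{1725168332} - \left(- \frac{111}{7} + \frac{\left(-3\right)^{3}}{7}\right) = - \frac{10964620875}{1725168332} - \left(- \frac{111}{7} + \frac{1}{7} \left(-27\right)\right) = - \frac{10964620875}{1725168332} - \left(- \frac{111}{7} - \frac{27}{7}\right) = - \frac{10964620875}{1725168332} - - \frac{138}{7} = - \frac{10964620875}{1725168332} + \frac{138}{7} = \frac{161320883691}{12076178324} \approx 13.359$)
$\frac{o}{-383351} + \frac{305491}{s} = \frac{341641}{-383351} + \frac{305491}{\frac{161320883691}{12076178324}} = 341641 \left(- \frac{1}{383351}\right) + 305491 \cdot \frac{12076178324}{161320883691} = - \frac{341641}{383351} + \frac{3689163792377084}{161320883691} = \frac{1414189515143522451553}{61842522083828541}$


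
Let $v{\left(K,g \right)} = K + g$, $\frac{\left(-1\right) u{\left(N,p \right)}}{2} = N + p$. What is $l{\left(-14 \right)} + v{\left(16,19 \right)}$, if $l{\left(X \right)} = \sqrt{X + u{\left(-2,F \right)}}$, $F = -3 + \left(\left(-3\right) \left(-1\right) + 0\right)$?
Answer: $35 + i \sqrt{10} \approx 35.0 + 3.1623 i$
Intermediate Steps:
$F = 0$ ($F = -3 + \left(3 + 0\right) = -3 + 3 = 0$)
$u{\left(N,p \right)} = - 2 N - 2 p$ ($u{\left(N,p \right)} = - 2 \left(N + p\right) = - 2 N - 2 p$)
$l{\left(X \right)} = \sqrt{4 + X}$ ($l{\left(X \right)} = \sqrt{X - -4} = \sqrt{X + \left(4 + 0\right)} = \sqrt{X + 4} = \sqrt{4 + X}$)
$l{\left(-14 \right)} + v{\left(16,19 \right)} = \sqrt{4 - 14} + \left(16 + 19\right) = \sqrt{-10} + 35 = i \sqrt{10} + 35 = 35 + i \sqrt{10}$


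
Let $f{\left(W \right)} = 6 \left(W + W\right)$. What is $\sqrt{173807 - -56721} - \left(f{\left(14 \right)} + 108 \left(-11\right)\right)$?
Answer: $1020 + 8 \sqrt{3602} \approx 1500.1$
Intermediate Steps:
$f{\left(W \right)} = 12 W$ ($f{\left(W \right)} = 6 \cdot 2 W = 12 W$)
$\sqrt{173807 - -56721} - \left(f{\left(14 \right)} + 108 \left(-11\right)\right) = \sqrt{173807 - -56721} - \left(12 \cdot 14 + 108 \left(-11\right)\right) = \sqrt{173807 + \left(-10159 + 66880\right)} - \left(168 - 1188\right) = \sqrt{173807 + 56721} - -1020 = \sqrt{230528} + 1020 = 8 \sqrt{3602} + 1020 = 1020 + 8 \sqrt{3602}$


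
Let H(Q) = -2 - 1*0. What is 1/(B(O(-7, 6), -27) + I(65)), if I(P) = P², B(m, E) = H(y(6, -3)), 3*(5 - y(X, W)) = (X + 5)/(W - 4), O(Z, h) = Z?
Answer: 1/4223 ≈ 0.00023680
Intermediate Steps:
y(X, W) = 5 - (5 + X)/(3*(-4 + W)) (y(X, W) = 5 - (X + 5)/(3*(W - 4)) = 5 - (5 + X)/(3*(-4 + W)))
H(Q) = -2 (H(Q) = -2 + 0 = -2)
B(m, E) = -2
1/(B(O(-7, 6), -27) + I(65)) = 1/(-2 + 65²) = 1/(-2 + 4225) = 1/4223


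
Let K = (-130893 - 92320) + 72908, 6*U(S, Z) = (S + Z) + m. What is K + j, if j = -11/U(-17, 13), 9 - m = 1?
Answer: -300643/2 ≈ -1.5032e+5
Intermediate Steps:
m = 8 (m = 9 - 1*1 = 9 - 1 = 8)
U(S, Z) = 4/3 + S/6 + Z/6 (U(S, Z) = ((S + Z) + 8)/6 = (8 + S + Z)/6 = 4/3 + S/6 + Z/6)
j = -33/2 (j = -11/(4/3 + (⅙)*(-17) + (⅙)*13) = -11/(4/3 - 17/6 + 13/6) = -11/⅔ = -11*3/2 = -33/2 ≈ -16.500)
K = -150305 (K = -223213 + 72908 = -150305)
K + j = -150305 - 33/2 = -300643/2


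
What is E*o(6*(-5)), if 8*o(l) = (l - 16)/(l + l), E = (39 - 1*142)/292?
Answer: -2369/70080 ≈ -0.033804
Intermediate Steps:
E = -103/292 (E = (39 - 142)*(1/292) = -103*1/292 = -103/292 ≈ -0.35274)
o(l) = (-16 + l)/(16*l) (o(l) = ((l - 16)/(l + l))/8 = ((-16 + l)/((2*l)))/8 = ((-16 + l)*(1/(2*l)))/8 = ((-16 + l)/(2*l))/8 = (-16 + l)/(16*l))
E*o(6*(-5)) = -103*(-16 + 6*(-5))/(4672*(6*(-5))) = -103*(-16 - 30)/(4672*(-30)) = -103*(-1)*(-46)/(4672*30) = -103/292*23/240 = -2369/70080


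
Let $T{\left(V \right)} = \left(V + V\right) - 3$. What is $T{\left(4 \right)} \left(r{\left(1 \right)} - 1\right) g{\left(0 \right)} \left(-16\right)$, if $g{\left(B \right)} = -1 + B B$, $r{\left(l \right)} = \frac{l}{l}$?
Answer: $0$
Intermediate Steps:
$r{\left(l \right)} = 1$
$g{\left(B \right)} = -1 + B^{2}$
$T{\left(V \right)} = -3 + 2 V$ ($T{\left(V \right)} = 2 V - 3 = -3 + 2 V$)
$T{\left(4 \right)} \left(r{\left(1 \right)} - 1\right) g{\left(0 \right)} \left(-16\right) = \left(-3 + 2 \cdot 4\right) \left(1 - 1\right) \left(-1 + 0^{2}\right) \left(-16\right) = \left(-3 + 8\right) 0 \left(-1 + 0\right) \left(-16\right) = 5 \cdot 0 \left(-1\right) \left(-16\right) = 0 \left(-1\right) \left(-16\right) = 0 \left(-16\right) = 0$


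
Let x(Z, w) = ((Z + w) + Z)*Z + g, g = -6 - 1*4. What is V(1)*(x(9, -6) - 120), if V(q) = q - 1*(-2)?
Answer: -66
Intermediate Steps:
g = -10 (g = -6 - 4 = -10)
V(q) = 2 + q (V(q) = q + 2 = 2 + q)
x(Z, w) = -10 + Z*(w + 2*Z) (x(Z, w) = ((Z + w) + Z)*Z - 10 = (w + 2*Z)*Z - 10 = Z*(w + 2*Z) - 10 = -10 + Z*(w + 2*Z))
V(1)*(x(9, -6) - 120) = (2 + 1)*((-10 + 2*9² + 9*(-6)) - 120) = 3*((-10 + 2*81 - 54) - 120) = 3*((-10 + 162 - 54) - 120) = 3*(98 - 120) = 3*(-22) = -66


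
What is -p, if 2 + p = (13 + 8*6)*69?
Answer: -4207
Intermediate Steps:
p = 4207 (p = -2 + (13 + 8*6)*69 = -2 + (13 + 48)*69 = -2 + 61*69 = -2 + 4209 = 4207)
-p = -1*4207 = -4207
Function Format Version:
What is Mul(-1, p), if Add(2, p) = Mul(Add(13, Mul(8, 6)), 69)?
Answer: -4207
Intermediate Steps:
p = 4207 (p = Add(-2, Mul(Add(13, Mul(8, 6)), 69)) = Add(-2, Mul(Add(13, 48), 69)) = Add(-2, Mul(61, 69)) = Add(-2, 4209) = 4207)
Mul(-1, p) = Mul(-1, 4207) = -4207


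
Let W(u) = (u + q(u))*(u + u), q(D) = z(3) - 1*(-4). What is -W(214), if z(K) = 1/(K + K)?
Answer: -280126/3 ≈ -93375.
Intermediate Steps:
z(K) = 1/(2*K)
q(D) = 25/6 (q(D) = (1/2)/3 - 1*(-4) = (1/2)*(1/3) + 4 = 1/6 + 4 = 25/6)
W(u) = 2*u*(25/6 + u) (W(u) = (u + 25/6)*(u + u) = (25/6 + u)*(2*u) = 2*u*(25/6 + u))
-W(214) = -214*(25 + 6*214)/3 = -214*(25 + 1284)/3 = -214*1309/3 = -1*280126/3 = -280126/3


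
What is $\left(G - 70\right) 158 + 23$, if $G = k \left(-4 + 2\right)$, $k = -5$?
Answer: $-9457$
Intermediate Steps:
$G = 10$ ($G = - 5 \left(-4 + 2\right) = \left(-5\right) \left(-2\right) = 10$)
$\left(G - 70\right) 158 + 23 = \left(10 - 70\right) 158 + 23 = \left(-60\right) 158 + 23 = -9480 + 23 = -9457$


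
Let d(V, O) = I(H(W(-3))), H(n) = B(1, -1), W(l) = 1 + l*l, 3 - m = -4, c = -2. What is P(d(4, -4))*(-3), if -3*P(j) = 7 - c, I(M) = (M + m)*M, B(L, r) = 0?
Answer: 9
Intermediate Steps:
m = 7 (m = 3 - 1*(-4) = 3 + 4 = 7)
W(l) = 1 + l**2
H(n) = 0
I(M) = M*(7 + M) (I(M) = (M + 7)*M = (7 + M)*M = M*(7 + M))
d(V, O) = 0 (d(V, O) = 0*(7 + 0) = 0*7 = 0)
P(j) = -3 (P(j) = -(7 - 1*(-2))/3 = -(7 + 2)/3 = -1/3*9 = -3)
P(d(4, -4))*(-3) = -3*(-3) = 9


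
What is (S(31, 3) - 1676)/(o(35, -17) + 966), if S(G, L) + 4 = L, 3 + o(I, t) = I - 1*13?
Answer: -1677/985 ≈ -1.7025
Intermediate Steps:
o(I, t) = -16 + I (o(I, t) = -3 + (I - 1*13) = -3 + (I - 13) = -3 + (-13 + I) = -16 + I)
S(G, L) = -4 + L
(S(31, 3) - 1676)/(o(35, -17) + 966) = ((-4 + 3) - 1676)/((-16 + 35) + 966) = (-1 - 1676)/(19 + 966) = -1677/985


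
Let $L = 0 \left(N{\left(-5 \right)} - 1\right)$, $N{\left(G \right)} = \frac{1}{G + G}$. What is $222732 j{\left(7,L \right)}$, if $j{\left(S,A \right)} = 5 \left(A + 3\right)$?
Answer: $3340980$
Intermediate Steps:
$N{\left(G \right)} = \frac{1}{2 G}$
$L = 0$ ($L = 0 \left(\frac{1}{2 \left(-5\right)} - 1\right) = 0 \left(\frac{1}{2} \left(- \frac{1}{5}\right) - 1\right) = 0 \left(- \frac{1}{10} - 1\right) = 0 \left(- \frac{11}{10}\right) = 0$)
$j{\left(S,A \right)} = 15 + 5 A$ ($j{\left(S,A \right)} = 5 \left(3 + A\right) = 15 + 5 A$)
$222732 j{\left(7,L \right)} = 222732 \left(15 + 5 \cdot 0\right) = 222732 \left(15 + 0\right) = 222732 \cdot 15 = 3340980$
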